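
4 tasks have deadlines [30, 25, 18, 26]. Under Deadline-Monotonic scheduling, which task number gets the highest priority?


Sort tasks by relative deadline (ascending):
  Task 3: deadline = 18
  Task 2: deadline = 25
  Task 4: deadline = 26
  Task 1: deadline = 30
Priority order (highest first): [3, 2, 4, 1]
Highest priority task = 3

3


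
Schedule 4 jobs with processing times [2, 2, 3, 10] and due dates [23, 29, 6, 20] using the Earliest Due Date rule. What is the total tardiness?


Sort by due date (EDD order): [(3, 6), (10, 20), (2, 23), (2, 29)]
Compute completion times and tardiness:
  Job 1: p=3, d=6, C=3, tardiness=max(0,3-6)=0
  Job 2: p=10, d=20, C=13, tardiness=max(0,13-20)=0
  Job 3: p=2, d=23, C=15, tardiness=max(0,15-23)=0
  Job 4: p=2, d=29, C=17, tardiness=max(0,17-29)=0
Total tardiness = 0

0


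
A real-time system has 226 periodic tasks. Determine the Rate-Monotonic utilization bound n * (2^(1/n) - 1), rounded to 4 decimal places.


Compute 2^(1/226) = 1.0030717310
Subtract 1: 1.0030717310 - 1 = 0.0030717310
Multiply by n: 226 * 0.0030717310 = 0.6942112060
Round to 4 dp: 0.6942

0.6942


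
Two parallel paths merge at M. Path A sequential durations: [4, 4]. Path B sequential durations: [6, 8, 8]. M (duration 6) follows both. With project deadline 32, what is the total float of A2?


Forward pass: ES(A2) = sum of predecessors on chain A = 4
EF = ES + duration = 4 + 4 = 8
Backward pass: LF(M) = deadline = 32; LS(M) = 32 - 6 = 26
LF(A2) = LS(M) - sum(successors on chain A) = 26 - 0 = 26
LS = LF - duration = 26 - 4 = 22
Total float = LS - ES = 22 - 4 = 18

18


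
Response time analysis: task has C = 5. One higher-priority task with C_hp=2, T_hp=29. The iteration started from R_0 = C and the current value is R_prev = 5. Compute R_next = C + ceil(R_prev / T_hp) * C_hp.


R_next = C + ceil(R_prev / T_hp) * C_hp
ceil(5 / 29) = ceil(0.1724) = 1
Interference = 1 * 2 = 2
R_next = 5 + 2 = 7

7


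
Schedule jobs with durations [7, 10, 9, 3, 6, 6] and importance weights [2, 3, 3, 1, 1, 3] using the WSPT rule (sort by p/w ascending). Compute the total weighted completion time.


Compute p/w ratios and sort ascending (WSPT): [(6, 3), (9, 3), (3, 1), (10, 3), (7, 2), (6, 1)]
Compute weighted completion times:
  Job (p=6,w=3): C=6, w*C=3*6=18
  Job (p=9,w=3): C=15, w*C=3*15=45
  Job (p=3,w=1): C=18, w*C=1*18=18
  Job (p=10,w=3): C=28, w*C=3*28=84
  Job (p=7,w=2): C=35, w*C=2*35=70
  Job (p=6,w=1): C=41, w*C=1*41=41
Total weighted completion time = 276

276


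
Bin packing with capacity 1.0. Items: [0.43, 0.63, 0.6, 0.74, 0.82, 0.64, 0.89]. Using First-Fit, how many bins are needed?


Place items sequentially using First-Fit:
  Item 0.43 -> new Bin 1
  Item 0.63 -> new Bin 2
  Item 0.6 -> new Bin 3
  Item 0.74 -> new Bin 4
  Item 0.82 -> new Bin 5
  Item 0.64 -> new Bin 6
  Item 0.89 -> new Bin 7
Total bins used = 7

7


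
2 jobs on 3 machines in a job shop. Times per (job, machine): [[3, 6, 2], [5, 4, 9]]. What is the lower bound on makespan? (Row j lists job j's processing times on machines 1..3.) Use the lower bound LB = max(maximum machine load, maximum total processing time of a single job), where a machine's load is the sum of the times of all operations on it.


Machine loads:
  Machine 1: 3 + 5 = 8
  Machine 2: 6 + 4 = 10
  Machine 3: 2 + 9 = 11
Max machine load = 11
Job totals:
  Job 1: 11
  Job 2: 18
Max job total = 18
Lower bound = max(11, 18) = 18

18


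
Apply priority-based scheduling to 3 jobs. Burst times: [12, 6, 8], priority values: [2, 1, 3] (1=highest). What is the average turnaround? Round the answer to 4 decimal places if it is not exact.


Sort by priority (ascending = highest first):
Order: [(1, 6), (2, 12), (3, 8)]
Completion times:
  Priority 1, burst=6, C=6
  Priority 2, burst=12, C=18
  Priority 3, burst=8, C=26
Average turnaround = 50/3 = 16.6667

16.6667


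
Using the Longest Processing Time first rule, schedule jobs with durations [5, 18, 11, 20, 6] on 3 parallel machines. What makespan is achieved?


Sort jobs in decreasing order (LPT): [20, 18, 11, 6, 5]
Assign each job to the least loaded machine:
  Machine 1: jobs [20], load = 20
  Machine 2: jobs [18], load = 18
  Machine 3: jobs [11, 6, 5], load = 22
Makespan = max load = 22

22


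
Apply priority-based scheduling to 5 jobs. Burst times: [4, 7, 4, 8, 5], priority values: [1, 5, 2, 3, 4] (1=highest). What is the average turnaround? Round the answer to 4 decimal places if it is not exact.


Sort by priority (ascending = highest first):
Order: [(1, 4), (2, 4), (3, 8), (4, 5), (5, 7)]
Completion times:
  Priority 1, burst=4, C=4
  Priority 2, burst=4, C=8
  Priority 3, burst=8, C=16
  Priority 4, burst=5, C=21
  Priority 5, burst=7, C=28
Average turnaround = 77/5 = 15.4

15.4


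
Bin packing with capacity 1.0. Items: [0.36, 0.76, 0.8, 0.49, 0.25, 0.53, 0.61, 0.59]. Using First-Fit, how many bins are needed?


Place items sequentially using First-Fit:
  Item 0.36 -> new Bin 1
  Item 0.76 -> new Bin 2
  Item 0.8 -> new Bin 3
  Item 0.49 -> Bin 1 (now 0.85)
  Item 0.25 -> new Bin 4
  Item 0.53 -> Bin 4 (now 0.78)
  Item 0.61 -> new Bin 5
  Item 0.59 -> new Bin 6
Total bins used = 6

6


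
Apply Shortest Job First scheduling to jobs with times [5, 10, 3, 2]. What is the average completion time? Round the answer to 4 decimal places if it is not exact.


SJF order (ascending): [2, 3, 5, 10]
Completion times:
  Job 1: burst=2, C=2
  Job 2: burst=3, C=5
  Job 3: burst=5, C=10
  Job 4: burst=10, C=20
Average completion = 37/4 = 9.25

9.25


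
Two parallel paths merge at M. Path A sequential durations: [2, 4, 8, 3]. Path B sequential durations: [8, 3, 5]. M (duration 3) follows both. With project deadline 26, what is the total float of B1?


Forward pass: ES(B1) = sum of predecessors on chain B = 0
EF = ES + duration = 0 + 8 = 8
Backward pass: LF(M) = deadline = 26; LS(M) = 26 - 3 = 23
LF(B1) = LS(M) - sum(successors on chain B) = 23 - 8 = 15
LS = LF - duration = 15 - 8 = 7
Total float = LS - ES = 7 - 0 = 7

7


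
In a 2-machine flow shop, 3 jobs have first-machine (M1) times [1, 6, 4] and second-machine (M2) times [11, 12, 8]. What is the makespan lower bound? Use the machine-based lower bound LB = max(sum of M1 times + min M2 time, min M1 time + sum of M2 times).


LB1 = sum(M1 times) + min(M2 times) = 11 + 8 = 19
LB2 = min(M1 times) + sum(M2 times) = 1 + 31 = 32
Lower bound = max(LB1, LB2) = max(19, 32) = 32

32


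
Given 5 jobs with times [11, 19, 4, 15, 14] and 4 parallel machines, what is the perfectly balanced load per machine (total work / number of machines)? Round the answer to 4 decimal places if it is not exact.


Total processing time = 11 + 19 + 4 + 15 + 14 = 63
Number of machines = 4
Ideal balanced load = 63 / 4 = 15.75

15.75


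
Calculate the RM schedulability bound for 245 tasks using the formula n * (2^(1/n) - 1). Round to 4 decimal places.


Compute 2^(1/245) = 1.0028331781
Subtract 1: 1.0028331781 - 1 = 0.0028331781
Multiply by n: 245 * 0.0028331781 = 0.6941286345
Round to 4 dp: 0.6941

0.6941


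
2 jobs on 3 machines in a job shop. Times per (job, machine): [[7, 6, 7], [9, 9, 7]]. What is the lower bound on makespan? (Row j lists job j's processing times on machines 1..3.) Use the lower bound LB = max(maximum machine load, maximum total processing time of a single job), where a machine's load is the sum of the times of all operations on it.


Machine loads:
  Machine 1: 7 + 9 = 16
  Machine 2: 6 + 9 = 15
  Machine 3: 7 + 7 = 14
Max machine load = 16
Job totals:
  Job 1: 20
  Job 2: 25
Max job total = 25
Lower bound = max(16, 25) = 25

25


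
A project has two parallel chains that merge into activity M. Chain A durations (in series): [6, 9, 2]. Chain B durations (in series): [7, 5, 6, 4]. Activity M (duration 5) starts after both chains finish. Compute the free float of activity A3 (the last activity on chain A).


ES(A3) = sum of predecessors on chain A = 15
EF(A3) = ES + duration = 15 + 2 = 17
Successor of A3 is M. ES(M) = max(sum(A), sum(B)) = max(17, 22) = 22
Free float = ES(successor) - EF(current) = 22 - 17 = 5

5


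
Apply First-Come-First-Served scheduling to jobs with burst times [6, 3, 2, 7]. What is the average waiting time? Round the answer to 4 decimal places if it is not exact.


FCFS order (as given): [6, 3, 2, 7]
Waiting times:
  Job 1: wait = 0
  Job 2: wait = 6
  Job 3: wait = 9
  Job 4: wait = 11
Sum of waiting times = 26
Average waiting time = 26/4 = 6.5

6.5


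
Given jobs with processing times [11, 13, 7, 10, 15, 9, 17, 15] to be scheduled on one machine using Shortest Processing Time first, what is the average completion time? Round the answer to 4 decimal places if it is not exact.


Sort jobs by processing time (SPT order): [7, 9, 10, 11, 13, 15, 15, 17]
Compute completion times sequentially:
  Job 1: processing = 7, completes at 7
  Job 2: processing = 9, completes at 16
  Job 3: processing = 10, completes at 26
  Job 4: processing = 11, completes at 37
  Job 5: processing = 13, completes at 50
  Job 6: processing = 15, completes at 65
  Job 7: processing = 15, completes at 80
  Job 8: processing = 17, completes at 97
Sum of completion times = 378
Average completion time = 378/8 = 47.25

47.25


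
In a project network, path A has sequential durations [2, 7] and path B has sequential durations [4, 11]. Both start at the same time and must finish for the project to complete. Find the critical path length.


Path A total = 2 + 7 = 9
Path B total = 4 + 11 = 15
Critical path = longest path = max(9, 15) = 15

15


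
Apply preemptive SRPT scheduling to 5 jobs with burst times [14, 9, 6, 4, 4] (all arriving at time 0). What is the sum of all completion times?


Since all jobs arrive at t=0, SRPT equals SPT ordering.
SPT order: [4, 4, 6, 9, 14]
Completion times:
  Job 1: p=4, C=4
  Job 2: p=4, C=8
  Job 3: p=6, C=14
  Job 4: p=9, C=23
  Job 5: p=14, C=37
Total completion time = 4 + 8 + 14 + 23 + 37 = 86

86


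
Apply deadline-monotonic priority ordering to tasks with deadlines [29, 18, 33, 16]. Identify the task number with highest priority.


Sort tasks by relative deadline (ascending):
  Task 4: deadline = 16
  Task 2: deadline = 18
  Task 1: deadline = 29
  Task 3: deadline = 33
Priority order (highest first): [4, 2, 1, 3]
Highest priority task = 4

4


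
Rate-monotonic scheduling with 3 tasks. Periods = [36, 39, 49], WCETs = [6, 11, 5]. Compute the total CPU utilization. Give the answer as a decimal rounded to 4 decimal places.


Compute individual utilizations (exact fractions):
  Task 1: C/T = 6/36 = 1/6 (approx. 0.1667)
  Task 2: C/T = 11/39 (approx. 0.2821)
  Task 3: C/T = 5/49 (approx. 0.102)
Total utilization U = 1/6 + 11/39 + 5/49 = 2105/3822
Rounded to 4 decimal places: U = 0.5508
RM (Liu & Layland) bound for 3 tasks = 0.779763; compare with U = 2105/3822 (approx. 0.550759)
U <= bound, so schedulable by RM sufficient condition.

0.5508


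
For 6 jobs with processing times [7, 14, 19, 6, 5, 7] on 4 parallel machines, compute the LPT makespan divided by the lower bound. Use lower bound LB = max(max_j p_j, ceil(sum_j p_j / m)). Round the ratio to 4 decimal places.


LPT order: [19, 14, 7, 7, 6, 5]
Machine loads after assignment: [19, 14, 13, 12]
LPT makespan = 19
Lower bound = max(max_job, ceil(total/4)) = max(19, 15) = 19
Ratio = 19 / 19 = 1.0

1.0


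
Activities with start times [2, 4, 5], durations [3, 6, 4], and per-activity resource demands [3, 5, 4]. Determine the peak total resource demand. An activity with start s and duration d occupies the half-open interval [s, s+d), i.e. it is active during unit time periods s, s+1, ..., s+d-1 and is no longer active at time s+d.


Each activity i is active on [start_i, start_i + duration_i).
Compute total resource usage per time slot:
  t=0: active resources = [], total = 0
  t=1: active resources = [], total = 0
  t=2: active resources = [3], total = 3
  t=3: active resources = [3], total = 3
  t=4: active resources = [3, 5], total = 8
  t=5: active resources = [5, 4], total = 9
  t=6: active resources = [5, 4], total = 9
  t=7: active resources = [5, 4], total = 9
  t=8: active resources = [5, 4], total = 9
  t=9: active resources = [5], total = 5
Peak resource demand = 9

9


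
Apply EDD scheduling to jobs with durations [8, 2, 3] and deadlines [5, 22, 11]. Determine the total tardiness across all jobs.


Sort by due date (EDD order): [(8, 5), (3, 11), (2, 22)]
Compute completion times and tardiness:
  Job 1: p=8, d=5, C=8, tardiness=max(0,8-5)=3
  Job 2: p=3, d=11, C=11, tardiness=max(0,11-11)=0
  Job 3: p=2, d=22, C=13, tardiness=max(0,13-22)=0
Total tardiness = 3

3


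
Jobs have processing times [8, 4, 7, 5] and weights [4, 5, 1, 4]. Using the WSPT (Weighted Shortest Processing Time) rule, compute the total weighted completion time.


Compute p/w ratios and sort ascending (WSPT): [(4, 5), (5, 4), (8, 4), (7, 1)]
Compute weighted completion times:
  Job (p=4,w=5): C=4, w*C=5*4=20
  Job (p=5,w=4): C=9, w*C=4*9=36
  Job (p=8,w=4): C=17, w*C=4*17=68
  Job (p=7,w=1): C=24, w*C=1*24=24
Total weighted completion time = 148

148


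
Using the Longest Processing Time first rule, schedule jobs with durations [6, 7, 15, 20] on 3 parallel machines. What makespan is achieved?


Sort jobs in decreasing order (LPT): [20, 15, 7, 6]
Assign each job to the least loaded machine:
  Machine 1: jobs [20], load = 20
  Machine 2: jobs [15], load = 15
  Machine 3: jobs [7, 6], load = 13
Makespan = max load = 20

20


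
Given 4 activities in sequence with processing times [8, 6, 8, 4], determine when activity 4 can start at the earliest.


Activity 4 starts after activities 1 through 3 complete.
Predecessor durations: [8, 6, 8]
ES = 8 + 6 + 8 = 22

22


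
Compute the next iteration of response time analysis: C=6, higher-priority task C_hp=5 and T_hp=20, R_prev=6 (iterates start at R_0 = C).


R_next = C + ceil(R_prev / T_hp) * C_hp
ceil(6 / 20) = ceil(0.3) = 1
Interference = 1 * 5 = 5
R_next = 6 + 5 = 11

11


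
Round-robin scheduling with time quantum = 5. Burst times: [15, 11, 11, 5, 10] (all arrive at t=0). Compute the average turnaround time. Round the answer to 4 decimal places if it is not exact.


Time quantum = 5
Execution trace:
  J1 runs 5 units, time = 5
  J2 runs 5 units, time = 10
  J3 runs 5 units, time = 15
  J4 runs 5 units, time = 20
  J5 runs 5 units, time = 25
  J1 runs 5 units, time = 30
  J2 runs 5 units, time = 35
  J3 runs 5 units, time = 40
  J5 runs 5 units, time = 45
  J1 runs 5 units, time = 50
  J2 runs 1 units, time = 51
  J3 runs 1 units, time = 52
Finish times: [50, 51, 52, 20, 45]
Average turnaround = 218/5 = 43.6

43.6


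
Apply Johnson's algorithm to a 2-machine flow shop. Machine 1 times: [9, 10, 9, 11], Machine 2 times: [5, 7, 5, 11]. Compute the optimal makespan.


Apply Johnson's rule:
  Group 1 (a <= b): [(4, 11, 11)]
  Group 2 (a > b): [(2, 10, 7), (1, 9, 5), (3, 9, 5)]
Optimal job order: [4, 2, 1, 3]
Schedule:
  Job 4: M1 done at 11, M2 done at 22
  Job 2: M1 done at 21, M2 done at 29
  Job 1: M1 done at 30, M2 done at 35
  Job 3: M1 done at 39, M2 done at 44
Makespan = 44

44


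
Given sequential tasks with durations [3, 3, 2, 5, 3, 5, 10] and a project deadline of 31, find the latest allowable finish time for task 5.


LF(activity 5) = deadline - sum of successor durations
Successors: activities 6 through 7 with durations [5, 10]
Sum of successor durations = 15
LF = 31 - 15 = 16

16


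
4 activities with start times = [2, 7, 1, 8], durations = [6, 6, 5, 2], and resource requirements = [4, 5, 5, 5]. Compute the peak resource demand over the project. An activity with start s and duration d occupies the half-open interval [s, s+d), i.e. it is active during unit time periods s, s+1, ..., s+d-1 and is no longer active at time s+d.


Each activity i is active on [start_i, start_i + duration_i).
Compute total resource usage per time slot:
  t=0: active resources = [], total = 0
  t=1: active resources = [5], total = 5
  t=2: active resources = [4, 5], total = 9
  t=3: active resources = [4, 5], total = 9
  t=4: active resources = [4, 5], total = 9
  t=5: active resources = [4, 5], total = 9
  t=6: active resources = [4], total = 4
  t=7: active resources = [4, 5], total = 9
  t=8: active resources = [5, 5], total = 10
  t=9: active resources = [5, 5], total = 10
  t=10: active resources = [5], total = 5
  t=11: active resources = [5], total = 5
  t=12: active resources = [5], total = 5
Peak resource demand = 10

10


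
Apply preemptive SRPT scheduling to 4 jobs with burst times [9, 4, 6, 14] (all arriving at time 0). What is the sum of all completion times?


Since all jobs arrive at t=0, SRPT equals SPT ordering.
SPT order: [4, 6, 9, 14]
Completion times:
  Job 1: p=4, C=4
  Job 2: p=6, C=10
  Job 3: p=9, C=19
  Job 4: p=14, C=33
Total completion time = 4 + 10 + 19 + 33 = 66

66


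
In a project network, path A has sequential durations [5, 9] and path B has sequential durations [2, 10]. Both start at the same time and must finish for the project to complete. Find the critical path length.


Path A total = 5 + 9 = 14
Path B total = 2 + 10 = 12
Critical path = longest path = max(14, 12) = 14

14


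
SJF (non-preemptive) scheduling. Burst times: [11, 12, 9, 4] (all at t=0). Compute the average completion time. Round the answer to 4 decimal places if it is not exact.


SJF order (ascending): [4, 9, 11, 12]
Completion times:
  Job 1: burst=4, C=4
  Job 2: burst=9, C=13
  Job 3: burst=11, C=24
  Job 4: burst=12, C=36
Average completion = 77/4 = 19.25

19.25


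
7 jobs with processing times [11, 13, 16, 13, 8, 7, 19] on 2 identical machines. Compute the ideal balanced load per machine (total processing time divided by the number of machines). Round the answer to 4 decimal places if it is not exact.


Total processing time = 11 + 13 + 16 + 13 + 8 + 7 + 19 = 87
Number of machines = 2
Ideal balanced load = 87 / 2 = 43.5

43.5


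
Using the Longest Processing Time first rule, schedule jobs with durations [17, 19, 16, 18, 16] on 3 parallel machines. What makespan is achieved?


Sort jobs in decreasing order (LPT): [19, 18, 17, 16, 16]
Assign each job to the least loaded machine:
  Machine 1: jobs [19], load = 19
  Machine 2: jobs [18, 16], load = 34
  Machine 3: jobs [17, 16], load = 33
Makespan = max load = 34

34


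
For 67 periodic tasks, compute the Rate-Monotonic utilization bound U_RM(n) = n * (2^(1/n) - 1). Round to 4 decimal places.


Compute 2^(1/67) = 1.0103991798
Subtract 1: 1.0103991798 - 1 = 0.0103991798
Multiply by n: 67 * 0.0103991798 = 0.6967450466
Round to 4 dp: 0.6967

0.6967


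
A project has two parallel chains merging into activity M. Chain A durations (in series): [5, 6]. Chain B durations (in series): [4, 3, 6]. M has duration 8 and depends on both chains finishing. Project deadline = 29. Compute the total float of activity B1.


Forward pass: ES(B1) = sum of predecessors on chain B = 0
EF = ES + duration = 0 + 4 = 4
Backward pass: LF(M) = deadline = 29; LS(M) = 29 - 8 = 21
LF(B1) = LS(M) - sum(successors on chain B) = 21 - 9 = 12
LS = LF - duration = 12 - 4 = 8
Total float = LS - ES = 8 - 0 = 8

8


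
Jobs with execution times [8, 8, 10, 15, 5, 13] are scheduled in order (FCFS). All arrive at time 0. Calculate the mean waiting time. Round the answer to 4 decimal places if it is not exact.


FCFS order (as given): [8, 8, 10, 15, 5, 13]
Waiting times:
  Job 1: wait = 0
  Job 2: wait = 8
  Job 3: wait = 16
  Job 4: wait = 26
  Job 5: wait = 41
  Job 6: wait = 46
Sum of waiting times = 137
Average waiting time = 137/6 = 22.8333

22.8333


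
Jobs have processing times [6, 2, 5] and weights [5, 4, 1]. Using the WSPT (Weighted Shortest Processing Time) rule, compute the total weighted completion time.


Compute p/w ratios and sort ascending (WSPT): [(2, 4), (6, 5), (5, 1)]
Compute weighted completion times:
  Job (p=2,w=4): C=2, w*C=4*2=8
  Job (p=6,w=5): C=8, w*C=5*8=40
  Job (p=5,w=1): C=13, w*C=1*13=13
Total weighted completion time = 61

61


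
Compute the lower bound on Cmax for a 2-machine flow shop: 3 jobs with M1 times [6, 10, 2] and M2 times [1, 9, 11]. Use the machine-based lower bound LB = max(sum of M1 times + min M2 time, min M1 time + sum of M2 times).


LB1 = sum(M1 times) + min(M2 times) = 18 + 1 = 19
LB2 = min(M1 times) + sum(M2 times) = 2 + 21 = 23
Lower bound = max(LB1, LB2) = max(19, 23) = 23

23


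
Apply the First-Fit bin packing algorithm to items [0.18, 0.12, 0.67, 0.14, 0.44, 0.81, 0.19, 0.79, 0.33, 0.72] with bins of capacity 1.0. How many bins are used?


Place items sequentially using First-Fit:
  Item 0.18 -> new Bin 1
  Item 0.12 -> Bin 1 (now 0.3)
  Item 0.67 -> Bin 1 (now 0.97)
  Item 0.14 -> new Bin 2
  Item 0.44 -> Bin 2 (now 0.58)
  Item 0.81 -> new Bin 3
  Item 0.19 -> Bin 2 (now 0.77)
  Item 0.79 -> new Bin 4
  Item 0.33 -> new Bin 5
  Item 0.72 -> new Bin 6
Total bins used = 6

6


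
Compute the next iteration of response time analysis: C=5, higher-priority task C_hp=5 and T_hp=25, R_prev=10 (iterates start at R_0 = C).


R_next = C + ceil(R_prev / T_hp) * C_hp
ceil(10 / 25) = ceil(0.4) = 1
Interference = 1 * 5 = 5
R_next = 5 + 5 = 10
R_next = R_prev, so the iteration has converged (response time = 10).

10


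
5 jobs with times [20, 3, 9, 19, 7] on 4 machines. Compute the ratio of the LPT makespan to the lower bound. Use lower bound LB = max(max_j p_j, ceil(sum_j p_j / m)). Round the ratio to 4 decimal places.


LPT order: [20, 19, 9, 7, 3]
Machine loads after assignment: [20, 19, 9, 10]
LPT makespan = 20
Lower bound = max(max_job, ceil(total/4)) = max(20, 15) = 20
Ratio = 20 / 20 = 1.0

1.0


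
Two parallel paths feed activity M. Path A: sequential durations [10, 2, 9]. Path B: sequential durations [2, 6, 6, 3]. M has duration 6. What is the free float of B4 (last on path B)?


ES(B4) = sum of predecessors on chain B = 14
EF(B4) = ES + duration = 14 + 3 = 17
Successor of B4 is M. ES(M) = max(sum(A), sum(B)) = max(21, 17) = 21
Free float = ES(successor) - EF(current) = 21 - 17 = 4

4


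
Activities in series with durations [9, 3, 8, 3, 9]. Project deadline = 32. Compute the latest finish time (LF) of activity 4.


LF(activity 4) = deadline - sum of successor durations
Successors: activities 5 through 5 with durations [9]
Sum of successor durations = 9
LF = 32 - 9 = 23

23


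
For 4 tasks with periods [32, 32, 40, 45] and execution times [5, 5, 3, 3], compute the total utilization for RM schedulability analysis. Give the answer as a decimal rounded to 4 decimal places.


Compute individual utilizations (exact fractions):
  Task 1: C/T = 5/32 (approx. 0.1563)
  Task 2: C/T = 5/32 (approx. 0.1563)
  Task 3: C/T = 3/40 (approx. 0.075)
  Task 4: C/T = 3/45 = 1/15 (approx. 0.0667)
Total utilization U = 5/32 + 5/32 + 3/40 + 1/15 = 109/240
Rounded to 4 decimal places: U = 0.4542
RM (Liu & Layland) bound for 4 tasks = 0.756828; compare with U = 109/240 (approx. 0.454167)
U <= bound, so schedulable by RM sufficient condition.

0.4542


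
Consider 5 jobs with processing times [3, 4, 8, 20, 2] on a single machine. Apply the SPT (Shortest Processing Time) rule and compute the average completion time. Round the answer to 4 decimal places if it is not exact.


Sort jobs by processing time (SPT order): [2, 3, 4, 8, 20]
Compute completion times sequentially:
  Job 1: processing = 2, completes at 2
  Job 2: processing = 3, completes at 5
  Job 3: processing = 4, completes at 9
  Job 4: processing = 8, completes at 17
  Job 5: processing = 20, completes at 37
Sum of completion times = 70
Average completion time = 70/5 = 14.0

14.0


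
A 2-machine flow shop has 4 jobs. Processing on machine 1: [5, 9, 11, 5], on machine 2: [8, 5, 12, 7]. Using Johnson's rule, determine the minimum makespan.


Apply Johnson's rule:
  Group 1 (a <= b): [(1, 5, 8), (4, 5, 7), (3, 11, 12)]
  Group 2 (a > b): [(2, 9, 5)]
Optimal job order: [1, 4, 3, 2]
Schedule:
  Job 1: M1 done at 5, M2 done at 13
  Job 4: M1 done at 10, M2 done at 20
  Job 3: M1 done at 21, M2 done at 33
  Job 2: M1 done at 30, M2 done at 38
Makespan = 38

38


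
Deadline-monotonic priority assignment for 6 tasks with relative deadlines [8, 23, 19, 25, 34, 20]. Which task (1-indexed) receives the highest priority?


Sort tasks by relative deadline (ascending):
  Task 1: deadline = 8
  Task 3: deadline = 19
  Task 6: deadline = 20
  Task 2: deadline = 23
  Task 4: deadline = 25
  Task 5: deadline = 34
Priority order (highest first): [1, 3, 6, 2, 4, 5]
Highest priority task = 1

1


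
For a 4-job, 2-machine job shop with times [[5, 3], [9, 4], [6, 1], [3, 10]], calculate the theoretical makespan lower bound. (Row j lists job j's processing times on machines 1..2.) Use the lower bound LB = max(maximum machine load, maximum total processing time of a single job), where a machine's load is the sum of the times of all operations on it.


Machine loads:
  Machine 1: 5 + 9 + 6 + 3 = 23
  Machine 2: 3 + 4 + 1 + 10 = 18
Max machine load = 23
Job totals:
  Job 1: 8
  Job 2: 13
  Job 3: 7
  Job 4: 13
Max job total = 13
Lower bound = max(23, 13) = 23

23


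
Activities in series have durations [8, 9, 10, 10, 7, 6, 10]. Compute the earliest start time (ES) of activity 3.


Activity 3 starts after activities 1 through 2 complete.
Predecessor durations: [8, 9]
ES = 8 + 9 = 17

17


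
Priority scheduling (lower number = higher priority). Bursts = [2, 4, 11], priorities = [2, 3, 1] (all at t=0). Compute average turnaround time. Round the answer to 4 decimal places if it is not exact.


Sort by priority (ascending = highest first):
Order: [(1, 11), (2, 2), (3, 4)]
Completion times:
  Priority 1, burst=11, C=11
  Priority 2, burst=2, C=13
  Priority 3, burst=4, C=17
Average turnaround = 41/3 = 13.6667

13.6667


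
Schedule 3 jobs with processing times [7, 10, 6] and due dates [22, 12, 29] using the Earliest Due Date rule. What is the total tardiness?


Sort by due date (EDD order): [(10, 12), (7, 22), (6, 29)]
Compute completion times and tardiness:
  Job 1: p=10, d=12, C=10, tardiness=max(0,10-12)=0
  Job 2: p=7, d=22, C=17, tardiness=max(0,17-22)=0
  Job 3: p=6, d=29, C=23, tardiness=max(0,23-29)=0
Total tardiness = 0

0


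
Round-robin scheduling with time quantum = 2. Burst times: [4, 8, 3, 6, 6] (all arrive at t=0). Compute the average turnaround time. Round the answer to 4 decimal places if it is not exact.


Time quantum = 2
Execution trace:
  J1 runs 2 units, time = 2
  J2 runs 2 units, time = 4
  J3 runs 2 units, time = 6
  J4 runs 2 units, time = 8
  J5 runs 2 units, time = 10
  J1 runs 2 units, time = 12
  J2 runs 2 units, time = 14
  J3 runs 1 units, time = 15
  J4 runs 2 units, time = 17
  J5 runs 2 units, time = 19
  J2 runs 2 units, time = 21
  J4 runs 2 units, time = 23
  J5 runs 2 units, time = 25
  J2 runs 2 units, time = 27
Finish times: [12, 27, 15, 23, 25]
Average turnaround = 102/5 = 20.4

20.4


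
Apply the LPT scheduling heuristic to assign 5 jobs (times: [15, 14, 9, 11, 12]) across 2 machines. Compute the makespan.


Sort jobs in decreasing order (LPT): [15, 14, 12, 11, 9]
Assign each job to the least loaded machine:
  Machine 1: jobs [15, 11, 9], load = 35
  Machine 2: jobs [14, 12], load = 26
Makespan = max load = 35

35


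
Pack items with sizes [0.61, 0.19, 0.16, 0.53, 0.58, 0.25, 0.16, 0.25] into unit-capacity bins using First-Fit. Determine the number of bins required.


Place items sequentially using First-Fit:
  Item 0.61 -> new Bin 1
  Item 0.19 -> Bin 1 (now 0.8)
  Item 0.16 -> Bin 1 (now 0.96)
  Item 0.53 -> new Bin 2
  Item 0.58 -> new Bin 3
  Item 0.25 -> Bin 2 (now 0.78)
  Item 0.16 -> Bin 2 (now 0.94)
  Item 0.25 -> Bin 3 (now 0.83)
Total bins used = 3

3


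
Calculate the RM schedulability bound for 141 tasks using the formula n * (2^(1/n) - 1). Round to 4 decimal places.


Compute 2^(1/141) = 1.0049280405
Subtract 1: 1.0049280405 - 1 = 0.0049280405
Multiply by n: 141 * 0.0049280405 = 0.6948537105
Round to 4 dp: 0.6949

0.6949


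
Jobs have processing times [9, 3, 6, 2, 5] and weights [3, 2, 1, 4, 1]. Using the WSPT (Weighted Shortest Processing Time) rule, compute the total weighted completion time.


Compute p/w ratios and sort ascending (WSPT): [(2, 4), (3, 2), (9, 3), (5, 1), (6, 1)]
Compute weighted completion times:
  Job (p=2,w=4): C=2, w*C=4*2=8
  Job (p=3,w=2): C=5, w*C=2*5=10
  Job (p=9,w=3): C=14, w*C=3*14=42
  Job (p=5,w=1): C=19, w*C=1*19=19
  Job (p=6,w=1): C=25, w*C=1*25=25
Total weighted completion time = 104

104


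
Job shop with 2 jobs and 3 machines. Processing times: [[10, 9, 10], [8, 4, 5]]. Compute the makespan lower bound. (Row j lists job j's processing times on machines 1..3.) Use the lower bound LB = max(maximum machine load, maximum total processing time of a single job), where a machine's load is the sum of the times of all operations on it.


Machine loads:
  Machine 1: 10 + 8 = 18
  Machine 2: 9 + 4 = 13
  Machine 3: 10 + 5 = 15
Max machine load = 18
Job totals:
  Job 1: 29
  Job 2: 17
Max job total = 29
Lower bound = max(18, 29) = 29

29


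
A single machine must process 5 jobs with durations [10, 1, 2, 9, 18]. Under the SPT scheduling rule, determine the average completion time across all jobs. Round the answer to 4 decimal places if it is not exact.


Sort jobs by processing time (SPT order): [1, 2, 9, 10, 18]
Compute completion times sequentially:
  Job 1: processing = 1, completes at 1
  Job 2: processing = 2, completes at 3
  Job 3: processing = 9, completes at 12
  Job 4: processing = 10, completes at 22
  Job 5: processing = 18, completes at 40
Sum of completion times = 78
Average completion time = 78/5 = 15.6

15.6


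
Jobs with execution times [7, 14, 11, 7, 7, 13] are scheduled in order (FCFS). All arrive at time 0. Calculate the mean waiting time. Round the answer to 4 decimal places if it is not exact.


FCFS order (as given): [7, 14, 11, 7, 7, 13]
Waiting times:
  Job 1: wait = 0
  Job 2: wait = 7
  Job 3: wait = 21
  Job 4: wait = 32
  Job 5: wait = 39
  Job 6: wait = 46
Sum of waiting times = 145
Average waiting time = 145/6 = 24.1667

24.1667


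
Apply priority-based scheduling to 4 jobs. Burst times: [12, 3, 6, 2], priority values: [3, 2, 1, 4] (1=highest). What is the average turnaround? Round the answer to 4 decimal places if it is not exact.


Sort by priority (ascending = highest first):
Order: [(1, 6), (2, 3), (3, 12), (4, 2)]
Completion times:
  Priority 1, burst=6, C=6
  Priority 2, burst=3, C=9
  Priority 3, burst=12, C=21
  Priority 4, burst=2, C=23
Average turnaround = 59/4 = 14.75

14.75


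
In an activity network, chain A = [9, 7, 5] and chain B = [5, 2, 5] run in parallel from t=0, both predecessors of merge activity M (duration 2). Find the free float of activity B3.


ES(B3) = sum of predecessors on chain B = 7
EF(B3) = ES + duration = 7 + 5 = 12
Successor of B3 is M. ES(M) = max(sum(A), sum(B)) = max(21, 12) = 21
Free float = ES(successor) - EF(current) = 21 - 12 = 9

9


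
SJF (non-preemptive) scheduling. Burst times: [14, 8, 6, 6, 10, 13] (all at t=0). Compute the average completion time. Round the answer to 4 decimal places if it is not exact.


SJF order (ascending): [6, 6, 8, 10, 13, 14]
Completion times:
  Job 1: burst=6, C=6
  Job 2: burst=6, C=12
  Job 3: burst=8, C=20
  Job 4: burst=10, C=30
  Job 5: burst=13, C=43
  Job 6: burst=14, C=57
Average completion = 168/6 = 28.0

28.0


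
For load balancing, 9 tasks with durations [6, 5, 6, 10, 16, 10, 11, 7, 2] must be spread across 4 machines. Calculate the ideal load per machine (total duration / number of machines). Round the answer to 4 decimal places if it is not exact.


Total processing time = 6 + 5 + 6 + 10 + 16 + 10 + 11 + 7 + 2 = 73
Number of machines = 4
Ideal balanced load = 73 / 4 = 18.25

18.25


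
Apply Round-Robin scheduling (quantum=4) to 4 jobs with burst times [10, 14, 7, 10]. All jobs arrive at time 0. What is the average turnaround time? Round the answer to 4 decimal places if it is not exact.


Time quantum = 4
Execution trace:
  J1 runs 4 units, time = 4
  J2 runs 4 units, time = 8
  J3 runs 4 units, time = 12
  J4 runs 4 units, time = 16
  J1 runs 4 units, time = 20
  J2 runs 4 units, time = 24
  J3 runs 3 units, time = 27
  J4 runs 4 units, time = 31
  J1 runs 2 units, time = 33
  J2 runs 4 units, time = 37
  J4 runs 2 units, time = 39
  J2 runs 2 units, time = 41
Finish times: [33, 41, 27, 39]
Average turnaround = 140/4 = 35.0

35.0


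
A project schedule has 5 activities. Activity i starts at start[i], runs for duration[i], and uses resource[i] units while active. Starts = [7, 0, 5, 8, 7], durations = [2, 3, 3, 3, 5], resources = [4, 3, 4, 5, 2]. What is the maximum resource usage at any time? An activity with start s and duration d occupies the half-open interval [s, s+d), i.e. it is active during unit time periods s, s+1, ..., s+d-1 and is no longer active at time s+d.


Each activity i is active on [start_i, start_i + duration_i).
Compute total resource usage per time slot:
  t=0: active resources = [3], total = 3
  t=1: active resources = [3], total = 3
  t=2: active resources = [3], total = 3
  t=3: active resources = [], total = 0
  t=4: active resources = [], total = 0
  t=5: active resources = [4], total = 4
  t=6: active resources = [4], total = 4
  t=7: active resources = [4, 4, 2], total = 10
  t=8: active resources = [4, 5, 2], total = 11
  t=9: active resources = [5, 2], total = 7
  t=10: active resources = [5, 2], total = 7
  t=11: active resources = [2], total = 2
Peak resource demand = 11

11


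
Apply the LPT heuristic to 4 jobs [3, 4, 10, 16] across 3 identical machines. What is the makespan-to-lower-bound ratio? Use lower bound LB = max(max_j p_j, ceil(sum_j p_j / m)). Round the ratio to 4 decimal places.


LPT order: [16, 10, 4, 3]
Machine loads after assignment: [16, 10, 7]
LPT makespan = 16
Lower bound = max(max_job, ceil(total/3)) = max(16, 11) = 16
Ratio = 16 / 16 = 1.0

1.0


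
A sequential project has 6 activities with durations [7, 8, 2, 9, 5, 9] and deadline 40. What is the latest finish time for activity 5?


LF(activity 5) = deadline - sum of successor durations
Successors: activities 6 through 6 with durations [9]
Sum of successor durations = 9
LF = 40 - 9 = 31

31


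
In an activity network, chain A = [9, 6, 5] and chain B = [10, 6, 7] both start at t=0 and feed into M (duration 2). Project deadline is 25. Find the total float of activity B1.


Forward pass: ES(B1) = sum of predecessors on chain B = 0
EF = ES + duration = 0 + 10 = 10
Backward pass: LF(M) = deadline = 25; LS(M) = 25 - 2 = 23
LF(B1) = LS(M) - sum(successors on chain B) = 23 - 13 = 10
LS = LF - duration = 10 - 10 = 0
Total float = LS - ES = 0 - 0 = 0

0


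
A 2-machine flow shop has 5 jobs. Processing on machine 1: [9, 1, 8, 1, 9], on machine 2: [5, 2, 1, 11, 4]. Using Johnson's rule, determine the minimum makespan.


Apply Johnson's rule:
  Group 1 (a <= b): [(2, 1, 2), (4, 1, 11)]
  Group 2 (a > b): [(1, 9, 5), (5, 9, 4), (3, 8, 1)]
Optimal job order: [2, 4, 1, 5, 3]
Schedule:
  Job 2: M1 done at 1, M2 done at 3
  Job 4: M1 done at 2, M2 done at 14
  Job 1: M1 done at 11, M2 done at 19
  Job 5: M1 done at 20, M2 done at 24
  Job 3: M1 done at 28, M2 done at 29
Makespan = 29

29


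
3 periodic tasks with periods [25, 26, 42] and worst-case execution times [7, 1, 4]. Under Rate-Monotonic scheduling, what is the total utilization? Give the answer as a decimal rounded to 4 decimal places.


Compute individual utilizations (exact fractions):
  Task 1: C/T = 7/25 (approx. 0.28)
  Task 2: C/T = 1/26 (approx. 0.0385)
  Task 3: C/T = 4/42 = 2/21 (approx. 0.0952)
Total utilization U = 7/25 + 1/26 + 2/21 = 5647/13650
Rounded to 4 decimal places: U = 0.4137
RM (Liu & Layland) bound for 3 tasks = 0.779763; compare with U = 5647/13650 (approx. 0.413700)
U <= bound, so schedulable by RM sufficient condition.

0.4137


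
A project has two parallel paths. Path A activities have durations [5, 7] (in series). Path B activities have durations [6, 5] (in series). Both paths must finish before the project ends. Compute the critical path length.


Path A total = 5 + 7 = 12
Path B total = 6 + 5 = 11
Critical path = longest path = max(12, 11) = 12

12


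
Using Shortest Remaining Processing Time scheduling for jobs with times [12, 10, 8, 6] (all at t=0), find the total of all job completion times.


Since all jobs arrive at t=0, SRPT equals SPT ordering.
SPT order: [6, 8, 10, 12]
Completion times:
  Job 1: p=6, C=6
  Job 2: p=8, C=14
  Job 3: p=10, C=24
  Job 4: p=12, C=36
Total completion time = 6 + 14 + 24 + 36 = 80

80


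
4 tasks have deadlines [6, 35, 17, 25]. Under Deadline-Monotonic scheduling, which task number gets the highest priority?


Sort tasks by relative deadline (ascending):
  Task 1: deadline = 6
  Task 3: deadline = 17
  Task 4: deadline = 25
  Task 2: deadline = 35
Priority order (highest first): [1, 3, 4, 2]
Highest priority task = 1

1


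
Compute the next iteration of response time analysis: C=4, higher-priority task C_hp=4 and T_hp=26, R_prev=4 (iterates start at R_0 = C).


R_next = C + ceil(R_prev / T_hp) * C_hp
ceil(4 / 26) = ceil(0.1538) = 1
Interference = 1 * 4 = 4
R_next = 4 + 4 = 8

8


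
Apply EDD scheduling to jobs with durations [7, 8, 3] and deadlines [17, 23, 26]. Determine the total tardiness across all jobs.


Sort by due date (EDD order): [(7, 17), (8, 23), (3, 26)]
Compute completion times and tardiness:
  Job 1: p=7, d=17, C=7, tardiness=max(0,7-17)=0
  Job 2: p=8, d=23, C=15, tardiness=max(0,15-23)=0
  Job 3: p=3, d=26, C=18, tardiness=max(0,18-26)=0
Total tardiness = 0

0


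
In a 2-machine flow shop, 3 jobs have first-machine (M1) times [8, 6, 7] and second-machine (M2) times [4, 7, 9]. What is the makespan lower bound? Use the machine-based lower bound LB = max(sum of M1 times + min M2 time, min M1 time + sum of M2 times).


LB1 = sum(M1 times) + min(M2 times) = 21 + 4 = 25
LB2 = min(M1 times) + sum(M2 times) = 6 + 20 = 26
Lower bound = max(LB1, LB2) = max(25, 26) = 26

26


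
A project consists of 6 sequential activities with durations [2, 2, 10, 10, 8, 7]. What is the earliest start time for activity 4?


Activity 4 starts after activities 1 through 3 complete.
Predecessor durations: [2, 2, 10]
ES = 2 + 2 + 10 = 14

14


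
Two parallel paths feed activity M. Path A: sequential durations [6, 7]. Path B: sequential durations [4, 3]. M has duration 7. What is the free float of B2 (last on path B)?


ES(B2) = sum of predecessors on chain B = 4
EF(B2) = ES + duration = 4 + 3 = 7
Successor of B2 is M. ES(M) = max(sum(A), sum(B)) = max(13, 7) = 13
Free float = ES(successor) - EF(current) = 13 - 7 = 6

6


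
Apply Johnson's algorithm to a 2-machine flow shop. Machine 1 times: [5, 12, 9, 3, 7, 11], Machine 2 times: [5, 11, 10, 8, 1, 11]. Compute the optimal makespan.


Apply Johnson's rule:
  Group 1 (a <= b): [(4, 3, 8), (1, 5, 5), (3, 9, 10), (6, 11, 11)]
  Group 2 (a > b): [(2, 12, 11), (5, 7, 1)]
Optimal job order: [4, 1, 3, 6, 2, 5]
Schedule:
  Job 4: M1 done at 3, M2 done at 11
  Job 1: M1 done at 8, M2 done at 16
  Job 3: M1 done at 17, M2 done at 27
  Job 6: M1 done at 28, M2 done at 39
  Job 2: M1 done at 40, M2 done at 51
  Job 5: M1 done at 47, M2 done at 52
Makespan = 52

52


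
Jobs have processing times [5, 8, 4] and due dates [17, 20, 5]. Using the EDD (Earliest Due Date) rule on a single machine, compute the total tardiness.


Sort by due date (EDD order): [(4, 5), (5, 17), (8, 20)]
Compute completion times and tardiness:
  Job 1: p=4, d=5, C=4, tardiness=max(0,4-5)=0
  Job 2: p=5, d=17, C=9, tardiness=max(0,9-17)=0
  Job 3: p=8, d=20, C=17, tardiness=max(0,17-20)=0
Total tardiness = 0

0


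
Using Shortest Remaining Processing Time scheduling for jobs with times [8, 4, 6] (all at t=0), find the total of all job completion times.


Since all jobs arrive at t=0, SRPT equals SPT ordering.
SPT order: [4, 6, 8]
Completion times:
  Job 1: p=4, C=4
  Job 2: p=6, C=10
  Job 3: p=8, C=18
Total completion time = 4 + 10 + 18 = 32

32
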